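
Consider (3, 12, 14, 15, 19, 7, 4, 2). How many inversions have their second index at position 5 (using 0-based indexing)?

4

The element at index 5 is 7.
Elements before it: 3, 12, 14, 15, 19
Those larger than 7: 12, 14, 15, 19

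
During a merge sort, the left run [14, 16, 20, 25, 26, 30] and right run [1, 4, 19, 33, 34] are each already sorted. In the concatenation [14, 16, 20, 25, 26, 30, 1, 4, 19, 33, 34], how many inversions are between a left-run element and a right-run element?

16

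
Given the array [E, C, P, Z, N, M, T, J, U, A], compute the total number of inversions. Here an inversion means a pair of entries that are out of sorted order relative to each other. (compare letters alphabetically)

22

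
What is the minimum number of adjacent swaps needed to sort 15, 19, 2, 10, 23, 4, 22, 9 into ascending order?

Minimum adjacent swaps = number of inversions (each swap of adjacent out-of-order elements removes one inversion and no swap can remove more).
Count inversions — for each element, later elements that are smaller:
15: 2, 10, 4, 9 → 4
19: 2, 10, 4, 9 → 4
2: none → 0
10: 4, 9 → 2
23: 4, 22, 9 → 3
4: none → 0
22: 9 → 1
9: none → 0
Total inversions: 4 + 4 + 0 + 2 + 3 + 0 + 1 + 0 = 14

There are 14 adjacent swaps.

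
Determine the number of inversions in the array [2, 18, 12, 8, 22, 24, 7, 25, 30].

For each element, count later entries that are smaller:
2 → none → 0
18 → 12, 8, 7 → 3
12 → 8, 7 → 2
8 → 7 → 1
22 → 7 → 1
24 → 7 → 1
7 → none → 0
25 → none → 0
30 → none → 0
Sum: 0 + 3 + 2 + 1 + 1 + 1 + 0 + 0 + 0 = 8

8 inversions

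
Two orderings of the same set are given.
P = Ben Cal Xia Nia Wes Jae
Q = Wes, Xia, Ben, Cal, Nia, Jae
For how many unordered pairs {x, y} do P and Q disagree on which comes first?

6

Assign each item its position (1..6) in the first ordering, then rewrite the second ordering as that position sequence:
positions: Ben→1, Cal→2, Xia→3, Nia→4, Wes→5, Jae→6
second ordering as positions: [5, 3, 1, 2, 4, 6]
Discordant pairs = inversions in this position sequence.
5: 3, 1, 2, 4 → 4
3: 1, 2 → 2
1: 0
2: 0
4: 0
6: 0
Total: 4 + 2 + 0 + 0 + 0 + 0 = 6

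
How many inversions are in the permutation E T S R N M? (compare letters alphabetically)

10

Count, for each position, how many later elements it exceeds:
E: 0
T: 4
S: 3
R: 2
N: 1
M: 0
Sum: 0 + 4 + 3 + 2 + 1 + 0 = 10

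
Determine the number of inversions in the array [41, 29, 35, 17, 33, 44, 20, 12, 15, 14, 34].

Count, for each position, how many later elements it exceeds:
41: 9
29: 5
35: 7
17: 3
33: 4
44: 5
20: 3
12: 0
15: 1
14: 0
34: 0
Sum: 9 + 5 + 7 + 3 + 4 + 5 + 3 + 0 + 1 + 0 + 0 = 37

37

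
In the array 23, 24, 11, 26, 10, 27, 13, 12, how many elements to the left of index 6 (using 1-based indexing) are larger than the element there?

0 such elements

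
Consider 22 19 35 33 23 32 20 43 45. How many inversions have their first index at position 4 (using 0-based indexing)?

The element at index 4 is 23.
Elements after it: 32, 20, 43, 45
Those smaller than 23: 20

1 such element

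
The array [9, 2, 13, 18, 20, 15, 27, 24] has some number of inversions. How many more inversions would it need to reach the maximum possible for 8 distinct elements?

24 inversions short

Maximum inversions for 8 distinct elements is C(8, 2) = 8·7/2 = 28.
Current inversions — for each element, count later smaller elements:
9: 1
2: 0
13: 0
18: 1
20: 1
15: 0
27: 1
24: 0
Current total: 1 + 0 + 0 + 1 + 1 + 0 + 1 + 0 = 4
Shortfall: 28 − 4 = 24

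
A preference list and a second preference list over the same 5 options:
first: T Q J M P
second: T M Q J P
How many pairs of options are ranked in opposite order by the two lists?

Assign each item its position (1..5) in the first ordering, then rewrite the second ordering as that position sequence:
positions: T→1, Q→2, J→3, M→4, P→5
second ordering as positions: [1, 4, 2, 3, 5]
Discordant pairs = inversions in this position sequence.
1: 0
4: 2, 3 → 2
2: 0
3: 0
5: 0
Total: 0 + 2 + 0 + 0 + 0 = 2

2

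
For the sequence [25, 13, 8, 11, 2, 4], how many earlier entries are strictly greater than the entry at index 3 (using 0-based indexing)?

The element at index 3 is 11.
Elements before it: 25, 13, 8
Those larger than 11: 25, 13

2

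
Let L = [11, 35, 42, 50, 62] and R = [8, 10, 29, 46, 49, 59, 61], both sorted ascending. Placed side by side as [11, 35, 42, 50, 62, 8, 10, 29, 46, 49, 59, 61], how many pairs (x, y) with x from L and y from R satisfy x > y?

Cross-inversions: 20

Count, for every r in R, how many entries of L exceed r:
r = 8: 11, 35, 42, 50, 62 → 5
r = 10: 11, 35, 42, 50, 62 → 5
r = 29: 35, 42, 50, 62 → 4
r = 46: 50, 62 → 2
r = 49: 50, 62 → 2
r = 59: 62 → 1
r = 61: 62 → 1
Cross-inversions: 5 + 5 + 4 + 2 + 2 + 1 + 1 = 20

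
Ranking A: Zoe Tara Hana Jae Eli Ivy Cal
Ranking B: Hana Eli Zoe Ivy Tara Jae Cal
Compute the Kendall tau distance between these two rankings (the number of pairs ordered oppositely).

Assign each item its position (1..7) in the first ordering, then rewrite the second ordering as that position sequence:
positions: Zoe→1, Tara→2, Hana→3, Jae→4, Eli→5, Ivy→6, Cal→7
second ordering as positions: [3, 5, 1, 6, 2, 4, 7]
Discordant pairs = inversions in this position sequence.
3: 1, 2 → 2
5: 1, 2, 4 → 3
1: 0
6: 2, 4 → 2
2: 0
4: 0
7: 0
Total: 2 + 3 + 0 + 2 + 0 + 0 + 0 = 7

7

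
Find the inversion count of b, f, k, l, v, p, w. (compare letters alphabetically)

1 out-of-order pair

Listing every pair i<j with a[i]>a[j] (using 1-based positions):
(5,6): v > p
That's 1 pair.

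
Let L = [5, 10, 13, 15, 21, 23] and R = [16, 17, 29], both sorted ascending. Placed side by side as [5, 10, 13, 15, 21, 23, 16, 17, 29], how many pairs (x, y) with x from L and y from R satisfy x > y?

Split inversions: 4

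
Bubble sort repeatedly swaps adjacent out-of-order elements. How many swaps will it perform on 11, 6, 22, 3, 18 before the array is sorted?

Minimum adjacent swaps = number of inversions (each swap of adjacent out-of-order elements removes one inversion and no swap can remove more).
Count inversions — for each element, later elements that are smaller:
11: 6, 3 → 2
6: 3 → 1
22: 3, 18 → 2
3: none → 0
18: none → 0
Total inversions: 2 + 1 + 2 + 0 + 0 = 5

5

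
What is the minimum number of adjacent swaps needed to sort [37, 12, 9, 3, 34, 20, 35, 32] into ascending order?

13

Each adjacent swap fixes exactly one inversion, so the minimum swap count equals the number of inversions.
Count inversions — for each element, later elements that are smaller:
37: 12, 9, 3, 34, 20, 35, 32 → 7
12: 9, 3 → 2
9: 3 → 1
3: none → 0
34: 20, 32 → 2
20: none → 0
35: 32 → 1
32: none → 0
Total inversions: 7 + 2 + 1 + 0 + 2 + 0 + 1 + 0 = 13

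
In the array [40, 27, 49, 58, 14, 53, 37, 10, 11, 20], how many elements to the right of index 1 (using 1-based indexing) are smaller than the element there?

The element at index 1 is 40.
Elements after it: 27, 49, 58, 14, 53, 37, 10, 11, 20
Those smaller than 40: 27, 14, 37, 10, 11, 20

6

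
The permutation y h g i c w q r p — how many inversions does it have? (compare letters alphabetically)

17

Element-by-element contributions:
y → h, g, i, c, w, q, r, p → 8
h → g, c → 2
g → c → 1
i → c → 1
c → none → 0
w → q, r, p → 3
q → p → 1
r → p → 1
p → none → 0
Sum: 8 + 2 + 1 + 1 + 0 + 3 + 1 + 1 + 0 = 17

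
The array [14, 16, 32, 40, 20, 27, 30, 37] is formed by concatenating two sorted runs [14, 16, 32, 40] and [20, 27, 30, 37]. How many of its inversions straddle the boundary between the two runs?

Count, for every r in R, how many entries of L exceed r:
r = 20: 32, 40 → 2
r = 27: 32, 40 → 2
r = 30: 32, 40 → 2
r = 37: 40 → 1
Cross-inversions: 2 + 2 + 2 + 1 = 7

Cross-inversions: 7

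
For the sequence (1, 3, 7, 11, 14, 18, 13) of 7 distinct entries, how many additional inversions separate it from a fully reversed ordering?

19

Maximum inversions for 7 distinct elements is C(7, 2) = 7·6/2 = 21.
Current inversions — for each element, count later smaller elements:
1: 0
3: 0
7: 0
11: 0
14: 1
18: 1
13: 0
Current total: 0 + 0 + 0 + 0 + 1 + 1 + 0 = 2
Shortfall: 21 − 2 = 19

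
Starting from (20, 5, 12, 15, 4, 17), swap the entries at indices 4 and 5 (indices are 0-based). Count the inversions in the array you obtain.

Positions 4 and 5 hold 4 and 17; after swapping, the array is [20, 5, 12, 15, 17, 4].
Element-by-element contributions:
20 → 5, 12, 15, 17, 4 → 5
5 → 4 → 1
12 → 4 → 1
15 → 4 → 1
17 → 4 → 1
4 → none → 0
Sum: 5 + 1 + 1 + 1 + 1 + 0 = 9

9 inversions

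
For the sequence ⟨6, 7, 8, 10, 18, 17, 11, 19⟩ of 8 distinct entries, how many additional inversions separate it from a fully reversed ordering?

25 inversions short

Maximum inversions for 8 distinct elements is C(8, 2) = 8·7/2 = 28.
Current inversions — for each element, count later smaller elements:
6: 0
7: 0
8: 0
10: 0
18: 2
17: 1
11: 0
19: 0
Current total: 0 + 0 + 0 + 0 + 2 + 1 + 0 + 0 = 3
Shortfall: 28 − 3 = 25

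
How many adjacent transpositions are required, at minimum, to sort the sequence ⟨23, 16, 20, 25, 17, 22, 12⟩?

Minimum adjacent swaps = number of inversions (each swap of adjacent out-of-order elements removes one inversion and no swap can remove more).
Count inversions — for each element, later elements that are smaller:
23: 16, 20, 17, 22, 12 → 5
16: 12 → 1
20: 17, 12 → 2
25: 17, 22, 12 → 3
17: 12 → 1
22: 12 → 1
12: none → 0
Total inversions: 5 + 1 + 2 + 3 + 1 + 1 + 0 = 13

13 adjacent swaps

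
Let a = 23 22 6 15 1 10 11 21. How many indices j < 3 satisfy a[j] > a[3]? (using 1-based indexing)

2 such elements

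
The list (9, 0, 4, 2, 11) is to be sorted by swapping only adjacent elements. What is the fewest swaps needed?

4 swaps

Each adjacent swap fixes exactly one inversion, so the minimum swap count equals the number of inversions.
Count inversions — for each element, later elements that are smaller:
9: 0, 4, 2 → 3
0: none → 0
4: 2 → 1
2: none → 0
11: none → 0
Total inversions: 3 + 0 + 1 + 0 + 0 = 4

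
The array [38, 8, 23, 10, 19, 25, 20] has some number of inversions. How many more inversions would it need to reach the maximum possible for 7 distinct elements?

11

Maximum inversions for 7 distinct elements is C(7, 2) = 7·6/2 = 21.
Current inversions — for each element, count later smaller elements:
38: 6
8: 0
23: 3
10: 0
19: 0
25: 1
20: 0
Current total: 6 + 0 + 3 + 0 + 0 + 1 + 0 = 10
Shortfall: 21 − 10 = 11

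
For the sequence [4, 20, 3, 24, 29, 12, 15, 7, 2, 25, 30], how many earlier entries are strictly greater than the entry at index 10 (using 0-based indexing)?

The element at index 10 is 30.
Elements before it: 4, 20, 3, 24, 29, 12, 15, 7, 2, 25
None of them are larger than 30.

0 such elements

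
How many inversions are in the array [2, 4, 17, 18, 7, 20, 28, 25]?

3 inversions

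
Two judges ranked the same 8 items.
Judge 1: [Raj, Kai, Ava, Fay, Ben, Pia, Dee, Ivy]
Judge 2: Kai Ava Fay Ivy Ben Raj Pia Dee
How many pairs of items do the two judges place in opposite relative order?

Assign each item its position (1..8) in the first ordering, then rewrite the second ordering as that position sequence:
positions: Raj→1, Kai→2, Ava→3, Fay→4, Ben→5, Pia→6, Dee→7, Ivy→8
second ordering as positions: [2, 3, 4, 8, 5, 1, 6, 7]
Discordant pairs = inversions in this position sequence.
2: 1 → 1
3: 1 → 1
4: 1 → 1
8: 5, 1, 6, 7 → 4
5: 1 → 1
1: 0
6: 0
7: 0
Total: 1 + 1 + 1 + 4 + 1 + 0 + 0 + 0 = 8

8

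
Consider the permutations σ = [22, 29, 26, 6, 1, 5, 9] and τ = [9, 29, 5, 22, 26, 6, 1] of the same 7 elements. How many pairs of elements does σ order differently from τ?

11

Assign each item its position (1..7) in the first ordering, then rewrite the second ordering as that position sequence:
positions: 22→1, 29→2, 26→3, 6→4, 1→5, 5→6, 9→7
second ordering as positions: [7, 2, 6, 1, 3, 4, 5]
Discordant pairs = inversions in this position sequence.
7: 2, 6, 1, 3, 4, 5 → 6
2: 1 → 1
6: 1, 3, 4, 5 → 4
1: 0
3: 0
4: 0
5: 0
Total: 6 + 1 + 4 + 0 + 0 + 0 + 0 = 11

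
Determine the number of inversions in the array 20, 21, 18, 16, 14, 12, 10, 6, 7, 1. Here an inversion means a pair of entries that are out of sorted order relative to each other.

43 out-of-order pairs

Element-by-element contributions:
20 → 18, 16, 14, 12, 10, 6, 7, 1 → 8
21 → 18, 16, 14, 12, 10, 6, 7, 1 → 8
18 → 16, 14, 12, 10, 6, 7, 1 → 7
16 → 14, 12, 10, 6, 7, 1 → 6
14 → 12, 10, 6, 7, 1 → 5
12 → 10, 6, 7, 1 → 4
10 → 6, 7, 1 → 3
6 → 1 → 1
7 → 1 → 1
1 → none → 0
Sum: 8 + 8 + 7 + 6 + 5 + 4 + 3 + 1 + 1 + 0 = 43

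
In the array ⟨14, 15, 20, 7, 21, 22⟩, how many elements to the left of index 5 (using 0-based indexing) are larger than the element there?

The element at index 5 is 22.
Elements before it: 14, 15, 20, 7, 21
None of them are larger than 22.

0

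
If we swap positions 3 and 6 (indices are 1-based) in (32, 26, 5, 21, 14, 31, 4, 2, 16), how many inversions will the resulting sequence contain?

31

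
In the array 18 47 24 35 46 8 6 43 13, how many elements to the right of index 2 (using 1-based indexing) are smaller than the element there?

7

The element at index 2 is 47.
Elements after it: 24, 35, 46, 8, 6, 43, 13
Those smaller than 47: 24, 35, 46, 8, 6, 43, 13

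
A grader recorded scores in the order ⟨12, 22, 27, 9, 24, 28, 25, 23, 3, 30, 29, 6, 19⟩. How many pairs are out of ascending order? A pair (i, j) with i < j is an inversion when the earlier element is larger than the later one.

Count, for each position, how many later elements it exceeds:
12: 3
22: 4
27: 7
9: 2
24: 4
28: 5
25: 4
23: 3
3: 0
30: 3
29: 2
6: 0
19: 0
Sum: 3 + 4 + 7 + 2 + 4 + 5 + 4 + 3 + 0 + 3 + 2 + 0 + 0 = 37

37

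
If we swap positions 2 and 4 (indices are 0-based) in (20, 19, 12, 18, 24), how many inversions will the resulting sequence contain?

Positions 2 and 4 hold 12 and 24; after swapping, the array is [20, 19, 24, 18, 12].
Element-by-element contributions:
20: 3
19: 2
24: 2
18: 1
12: 0
Sum: 3 + 2 + 2 + 1 + 0 = 8

Inversions: 8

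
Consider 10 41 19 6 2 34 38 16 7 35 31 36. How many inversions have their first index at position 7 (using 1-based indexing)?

5 such elements

The element at index 7 is 38.
Elements after it: 16, 7, 35, 31, 36
Those smaller than 38: 16, 7, 35, 31, 36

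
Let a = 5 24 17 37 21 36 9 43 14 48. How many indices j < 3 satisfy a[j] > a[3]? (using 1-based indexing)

1 such element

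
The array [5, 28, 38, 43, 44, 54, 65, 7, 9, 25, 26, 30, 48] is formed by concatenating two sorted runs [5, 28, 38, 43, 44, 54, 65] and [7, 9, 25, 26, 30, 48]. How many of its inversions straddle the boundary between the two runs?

For each element r of the right run, count left-run elements greater than r:
r = 7: 28, 38, 43, 44, 54, 65 → 6
r = 9: 28, 38, 43, 44, 54, 65 → 6
r = 25: 28, 38, 43, 44, 54, 65 → 6
r = 26: 28, 38, 43, 44, 54, 65 → 6
r = 30: 38, 43, 44, 54, 65 → 5
r = 48: 54, 65 → 2
Cross-inversions: 6 + 6 + 6 + 6 + 5 + 2 = 31

Cross-inversions: 31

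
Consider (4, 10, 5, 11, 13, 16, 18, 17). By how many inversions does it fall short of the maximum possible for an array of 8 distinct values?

26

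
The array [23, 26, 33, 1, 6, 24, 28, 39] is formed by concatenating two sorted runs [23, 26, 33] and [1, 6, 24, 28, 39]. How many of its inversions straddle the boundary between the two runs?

Take each right-half value and tally the left-half values above it:
r = 1: 23, 26, 33 → 3
r = 6: 23, 26, 33 → 3
r = 24: 26, 33 → 2
r = 28: 33 → 1
r = 39: none → 0
Cross-inversions: 3 + 3 + 2 + 1 + 0 = 9

9 cross-inversions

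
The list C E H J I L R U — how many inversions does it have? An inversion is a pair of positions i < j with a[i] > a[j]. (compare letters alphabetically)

1

Count, for each position, how many later elements it exceeds:
C: 0
E: 0
H: 0
J: 1
I: 0
L: 0
R: 0
U: 0
Sum: 0 + 0 + 0 + 1 + 0 + 0 + 0 + 0 = 1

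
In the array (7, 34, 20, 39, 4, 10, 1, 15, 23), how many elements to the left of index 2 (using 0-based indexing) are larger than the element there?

The element at index 2 is 20.
Elements before it: 7, 34
Those larger than 20: 34

1 such element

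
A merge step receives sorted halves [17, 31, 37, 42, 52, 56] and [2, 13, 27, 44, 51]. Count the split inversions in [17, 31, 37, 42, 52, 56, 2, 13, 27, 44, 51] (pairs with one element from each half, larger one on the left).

21 cross-inversions

Take each right-half value and tally the left-half values above it:
r = 2: 17, 31, 37, 42, 52, 56 → 6
r = 13: 17, 31, 37, 42, 52, 56 → 6
r = 27: 31, 37, 42, 52, 56 → 5
r = 44: 52, 56 → 2
r = 51: 52, 56 → 2
Cross-inversions: 6 + 6 + 5 + 2 + 2 = 21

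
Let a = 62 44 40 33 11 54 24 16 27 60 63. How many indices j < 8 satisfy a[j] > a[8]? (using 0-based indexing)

The element at index 8 is 27.
Elements before it: 62, 44, 40, 33, 11, 54, 24, 16
Those larger than 27: 62, 44, 40, 33, 54

5 such elements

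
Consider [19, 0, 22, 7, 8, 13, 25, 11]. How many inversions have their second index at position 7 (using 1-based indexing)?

The element at index 7 is 25.
Elements before it: 19, 0, 22, 7, 8, 13
None of them are larger than 25.

0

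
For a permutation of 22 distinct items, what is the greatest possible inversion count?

A reversed (strictly descending) arrangement makes every pair an inversion, giving C(22, 2) inversions.
C(22, 2) = 22·21/2 = 231

Inversions: 231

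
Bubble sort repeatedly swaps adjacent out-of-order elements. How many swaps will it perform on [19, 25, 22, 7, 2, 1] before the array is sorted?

13

Each adjacent swap fixes exactly one inversion, so the minimum swap count equals the number of inversions.
Count inversions — for each element, later elements that are smaller:
19: 7, 2, 1 → 3
25: 22, 7, 2, 1 → 4
22: 7, 2, 1 → 3
7: 2, 1 → 2
2: 1 → 1
1: none → 0
Total inversions: 3 + 4 + 3 + 2 + 1 + 0 = 13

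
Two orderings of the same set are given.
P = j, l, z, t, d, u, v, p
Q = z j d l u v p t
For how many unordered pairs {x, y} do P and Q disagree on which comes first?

There are 7 disagreeing pairs.

Assign each item its position (1..8) in the first ordering, then rewrite the second ordering as that position sequence:
positions: j→1, l→2, z→3, t→4, d→5, u→6, v→7, p→8
second ordering as positions: [3, 1, 5, 2, 6, 7, 8, 4]
Discordant pairs = inversions in this position sequence.
3: 1, 2 → 2
1: 0
5: 2, 4 → 2
2: 0
6: 4 → 1
7: 4 → 1
8: 4 → 1
4: 0
Total: 2 + 0 + 2 + 0 + 1 + 1 + 1 + 0 = 7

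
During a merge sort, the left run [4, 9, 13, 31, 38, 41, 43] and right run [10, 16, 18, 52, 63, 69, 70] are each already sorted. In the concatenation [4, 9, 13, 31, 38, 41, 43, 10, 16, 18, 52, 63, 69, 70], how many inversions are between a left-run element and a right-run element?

13 cross-inversions

Count, for every r in R, how many entries of L exceed r:
r = 10: 13, 31, 38, 41, 43 → 5
r = 16: 31, 38, 41, 43 → 4
r = 18: 31, 38, 41, 43 → 4
r = 52: none → 0
r = 63: none → 0
r = 69: none → 0
r = 70: none → 0
Cross-inversions: 5 + 4 + 4 + 0 + 0 + 0 + 0 = 13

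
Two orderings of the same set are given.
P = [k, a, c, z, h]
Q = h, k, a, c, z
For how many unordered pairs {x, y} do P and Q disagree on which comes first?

4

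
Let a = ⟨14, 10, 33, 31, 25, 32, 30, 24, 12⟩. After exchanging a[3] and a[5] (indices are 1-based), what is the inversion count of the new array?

Positions 3 and 5 hold 33 and 25; after swapping, the array is [14, 10, 25, 31, 33, 32, 30, 24, 12].
Element-by-element contributions:
14: 2
10: 0
25: 2
31: 3
33: 4
32: 3
30: 2
24: 1
12: 0
Sum: 2 + 0 + 2 + 3 + 4 + 3 + 2 + 1 + 0 = 17

There are 17 inversions.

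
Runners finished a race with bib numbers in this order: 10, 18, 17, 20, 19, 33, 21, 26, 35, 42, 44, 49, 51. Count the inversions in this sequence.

Sweep left to right; for each value list the smaller values that follow it:
10: 0
18: 1
17: 0
20: 1
19: 0
33: 2
21: 0
26: 0
35: 0
42: 0
44: 0
49: 0
51: 0
Sum: 0 + 1 + 0 + 1 + 0 + 2 + 0 + 0 + 0 + 0 + 0 + 0 + 0 = 4

4 out-of-order pairs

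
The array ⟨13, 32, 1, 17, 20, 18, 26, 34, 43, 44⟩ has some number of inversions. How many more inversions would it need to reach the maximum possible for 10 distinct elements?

38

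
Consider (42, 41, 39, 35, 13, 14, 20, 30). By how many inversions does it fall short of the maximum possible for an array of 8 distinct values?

6

Maximum inversions for 8 distinct elements is C(8, 2) = 8·7/2 = 28.
Current inversions — for each element, count later smaller elements:
42: 7
41: 6
39: 5
35: 4
13: 0
14: 0
20: 0
30: 0
Current total: 7 + 6 + 5 + 4 + 0 + 0 + 0 + 0 = 22
Shortfall: 28 − 22 = 6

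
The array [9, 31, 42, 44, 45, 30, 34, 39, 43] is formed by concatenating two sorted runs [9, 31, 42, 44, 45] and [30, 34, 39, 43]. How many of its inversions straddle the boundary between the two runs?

12 split inversions

For each element r of the right run, count left-run elements greater than r:
r = 30: 31, 42, 44, 45 → 4
r = 34: 42, 44, 45 → 3
r = 39: 42, 44, 45 → 3
r = 43: 44, 45 → 2
Cross-inversions: 4 + 3 + 3 + 2 = 12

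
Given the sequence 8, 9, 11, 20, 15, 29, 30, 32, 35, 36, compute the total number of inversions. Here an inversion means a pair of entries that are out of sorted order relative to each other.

There is 1 inversion.

Count, for each position, how many later elements it exceeds:
8 → none → 0
9 → none → 0
11 → none → 0
20 → 15 → 1
15 → none → 0
29 → none → 0
30 → none → 0
32 → none → 0
35 → none → 0
36 → none → 0
Sum: 0 + 0 + 0 + 1 + 0 + 0 + 0 + 0 + 0 + 0 = 1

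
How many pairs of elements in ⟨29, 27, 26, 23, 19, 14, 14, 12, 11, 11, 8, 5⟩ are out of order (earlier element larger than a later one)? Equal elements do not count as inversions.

For each element, count later entries that are smaller:
29: 11
27: 10
26: 9
23: 8
19: 7
14: 5
14: 5
12: 4
11: 2
11: 2
8: 1
5: 0
Sum: 11 + 10 + 9 + 8 + 7 + 5 + 5 + 4 + 2 + 2 + 1 + 0 = 64

64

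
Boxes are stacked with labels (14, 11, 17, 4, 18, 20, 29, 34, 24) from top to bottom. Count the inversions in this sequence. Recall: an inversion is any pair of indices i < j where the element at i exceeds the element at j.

6

Count, for each position, how many later elements it exceeds:
14 → 11, 4 → 2
11 → 4 → 1
17 → 4 → 1
4 → none → 0
18 → none → 0
20 → none → 0
29 → 24 → 1
34 → 24 → 1
24 → none → 0
Sum: 2 + 1 + 1 + 0 + 0 + 0 + 1 + 1 + 0 = 6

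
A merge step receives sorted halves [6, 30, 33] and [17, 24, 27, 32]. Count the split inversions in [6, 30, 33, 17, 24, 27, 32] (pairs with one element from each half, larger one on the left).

For each element r of the right run, count left-run elements greater than r:
r = 17: 30, 33 → 2
r = 24: 30, 33 → 2
r = 27: 30, 33 → 2
r = 32: 33 → 1
Cross-inversions: 2 + 2 + 2 + 1 = 7

7 split inversions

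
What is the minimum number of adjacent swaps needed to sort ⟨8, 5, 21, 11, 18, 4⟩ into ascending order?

There are 8 swaps.

The minimum number of adjacent swaps to sort an array equals its inversion count, since every such swap removes exactly one inversion.
Count inversions — for each element, later elements that are smaller:
8: 5, 4 → 2
5: 4 → 1
21: 11, 18, 4 → 3
11: 4 → 1
18: 4 → 1
4: none → 0
Total inversions: 2 + 1 + 3 + 1 + 1 + 0 = 8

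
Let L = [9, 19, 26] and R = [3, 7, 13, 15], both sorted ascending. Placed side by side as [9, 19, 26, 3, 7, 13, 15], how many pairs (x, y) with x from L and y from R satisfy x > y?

10

For each element r of the right run, count left-run elements greater than r:
r = 3: 9, 19, 26 → 3
r = 7: 9, 19, 26 → 3
r = 13: 19, 26 → 2
r = 15: 19, 26 → 2
Cross-inversions: 3 + 3 + 2 + 2 = 10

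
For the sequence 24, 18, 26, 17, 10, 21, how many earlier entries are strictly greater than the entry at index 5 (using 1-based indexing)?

4

The element at index 5 is 10.
Elements before it: 24, 18, 26, 17
Those larger than 10: 24, 18, 26, 17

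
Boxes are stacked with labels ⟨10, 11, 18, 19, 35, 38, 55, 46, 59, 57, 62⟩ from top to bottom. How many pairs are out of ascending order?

2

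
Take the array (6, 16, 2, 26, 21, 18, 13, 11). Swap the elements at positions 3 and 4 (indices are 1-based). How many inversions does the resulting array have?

Positions 3 and 4 hold 2 and 26; after swapping, the array is [6, 16, 26, 2, 21, 18, 13, 11].
Count, for each position, how many later elements it exceeds:
6: 1
16: 3
26: 5
2: 0
21: 3
18: 2
13: 1
11: 0
Sum: 1 + 3 + 5 + 0 + 3 + 2 + 1 + 0 = 15

15 inversions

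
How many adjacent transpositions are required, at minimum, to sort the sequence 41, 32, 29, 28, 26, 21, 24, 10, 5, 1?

Minimum adjacent swaps = number of inversions (each swap of adjacent out-of-order elements removes one inversion and no swap can remove more).
Count inversions — for each element, later elements that are smaller:
41: 32, 29, 28, 26, 21, 24, 10, 5, 1 → 9
32: 29, 28, 26, 21, 24, 10, 5, 1 → 8
29: 28, 26, 21, 24, 10, 5, 1 → 7
28: 26, 21, 24, 10, 5, 1 → 6
26: 21, 24, 10, 5, 1 → 5
21: 10, 5, 1 → 3
24: 10, 5, 1 → 3
10: 5, 1 → 2
5: 1 → 1
1: none → 0
Total inversions: 9 + 8 + 7 + 6 + 5 + 3 + 3 + 2 + 1 + 0 = 44

Swaps: 44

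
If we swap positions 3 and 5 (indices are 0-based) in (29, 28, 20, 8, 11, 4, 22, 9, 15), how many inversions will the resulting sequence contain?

Positions 3 and 5 hold 8 and 4; after swapping, the array is [29, 28, 20, 4, 11, 8, 22, 9, 15].
Count, for each position, how many later elements it exceeds:
29: 8
28: 7
20: 5
4: 0
11: 2
8: 0
22: 2
9: 0
15: 0
Sum: 8 + 7 + 5 + 0 + 2 + 0 + 2 + 0 + 0 = 24

24 inversions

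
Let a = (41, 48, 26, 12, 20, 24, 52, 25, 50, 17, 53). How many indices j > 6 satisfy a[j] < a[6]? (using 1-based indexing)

1 such element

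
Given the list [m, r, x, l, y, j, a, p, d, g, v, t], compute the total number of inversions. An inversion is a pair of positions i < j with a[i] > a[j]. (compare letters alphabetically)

36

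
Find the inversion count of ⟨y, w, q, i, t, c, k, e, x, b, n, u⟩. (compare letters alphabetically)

41 inversions

Sweep left to right; for each value list the smaller values that follow it:
y → w, q, i, t, c, k, e, x, b, n, u → 11
w → q, i, t, c, k, e, b, n, u → 9
q → i, c, k, e, b, n → 6
i → c, e, b → 3
t → c, k, e, b, n → 5
c → b → 1
k → e, b → 2
e → b → 1
x → b, n, u → 3
b → none → 0
n → none → 0
u → none → 0
Sum: 11 + 9 + 6 + 3 + 5 + 1 + 2 + 1 + 3 + 0 + 0 + 0 = 41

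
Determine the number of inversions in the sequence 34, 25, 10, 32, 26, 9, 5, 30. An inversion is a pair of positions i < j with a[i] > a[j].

Count, for each position, how many later elements it exceeds:
34: 7
25: 3
10: 2
32: 4
26: 2
9: 1
5: 0
30: 0
Sum: 7 + 3 + 2 + 4 + 2 + 1 + 0 + 0 = 19

19 inversions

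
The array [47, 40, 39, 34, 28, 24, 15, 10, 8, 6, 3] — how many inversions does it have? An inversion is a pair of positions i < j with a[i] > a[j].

55 out-of-order pairs

Element-by-element contributions:
47: 10
40: 9
39: 8
34: 7
28: 6
24: 5
15: 4
10: 3
8: 2
6: 1
3: 0
Sum: 10 + 9 + 8 + 7 + 6 + 5 + 4 + 3 + 2 + 1 + 0 = 55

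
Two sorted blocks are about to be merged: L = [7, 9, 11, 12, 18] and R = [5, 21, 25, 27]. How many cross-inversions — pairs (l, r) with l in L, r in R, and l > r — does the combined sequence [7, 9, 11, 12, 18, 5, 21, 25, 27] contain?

For each element r of the right run, count left-run elements greater than r:
r = 5: 7, 9, 11, 12, 18 → 5
r = 21: none → 0
r = 25: none → 0
r = 27: none → 0
Cross-inversions: 5 + 0 + 0 + 0 = 5

5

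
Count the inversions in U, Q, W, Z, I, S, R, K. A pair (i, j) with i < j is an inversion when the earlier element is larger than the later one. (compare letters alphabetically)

For each element, count later entries that are smaller:
U → Q, I, S, R, K → 5
Q → I, K → 2
W → I, S, R, K → 4
Z → I, S, R, K → 4
I → none → 0
S → R, K → 2
R → K → 1
K → none → 0
Sum: 5 + 2 + 4 + 4 + 0 + 2 + 1 + 0 = 18

18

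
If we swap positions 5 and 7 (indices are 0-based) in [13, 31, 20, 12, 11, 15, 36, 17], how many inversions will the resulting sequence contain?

14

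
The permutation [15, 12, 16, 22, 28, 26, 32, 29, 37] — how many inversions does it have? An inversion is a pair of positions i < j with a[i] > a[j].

3 inversions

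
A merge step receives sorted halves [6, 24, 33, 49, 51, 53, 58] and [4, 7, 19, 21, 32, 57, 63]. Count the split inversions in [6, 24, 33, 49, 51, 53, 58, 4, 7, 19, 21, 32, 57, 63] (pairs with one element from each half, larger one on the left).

There are 31 split inversions.

Count, for every r in R, how many entries of L exceed r:
r = 4: 6, 24, 33, 49, 51, 53, 58 → 7
r = 7: 24, 33, 49, 51, 53, 58 → 6
r = 19: 24, 33, 49, 51, 53, 58 → 6
r = 21: 24, 33, 49, 51, 53, 58 → 6
r = 32: 33, 49, 51, 53, 58 → 5
r = 57: 58 → 1
r = 63: none → 0
Cross-inversions: 7 + 6 + 6 + 6 + 5 + 1 + 0 = 31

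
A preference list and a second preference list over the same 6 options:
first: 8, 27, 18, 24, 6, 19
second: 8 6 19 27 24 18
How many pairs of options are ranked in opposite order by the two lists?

7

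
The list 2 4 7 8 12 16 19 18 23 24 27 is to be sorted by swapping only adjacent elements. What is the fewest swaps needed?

There is 1 adjacent swap.

The minimum number of adjacent swaps to sort an array equals its inversion count, since every such swap removes exactly one inversion.
Count inversions — for each element, later elements that are smaller:
2: none → 0
4: none → 0
7: none → 0
8: none → 0
12: none → 0
16: none → 0
19: 18 → 1
18: none → 0
23: none → 0
24: none → 0
27: none → 0
Total inversions: 0 + 0 + 0 + 0 + 0 + 0 + 1 + 0 + 0 + 0 + 0 = 1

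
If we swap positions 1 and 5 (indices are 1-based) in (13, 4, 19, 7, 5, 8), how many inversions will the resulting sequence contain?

5 inversions

Positions 1 and 5 hold 13 and 5; after swapping, the array is [5, 4, 19, 7, 13, 8].
For each element, count later entries that are smaller:
5: 1
4: 0
19: 3
7: 0
13: 1
8: 0
Sum: 1 + 0 + 3 + 0 + 1 + 0 = 5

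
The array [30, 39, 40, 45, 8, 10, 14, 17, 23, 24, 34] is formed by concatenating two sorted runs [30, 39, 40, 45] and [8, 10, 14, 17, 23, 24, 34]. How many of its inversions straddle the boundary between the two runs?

Take each right-half value and tally the left-half values above it:
r = 8: 30, 39, 40, 45 → 4
r = 10: 30, 39, 40, 45 → 4
r = 14: 30, 39, 40, 45 → 4
r = 17: 30, 39, 40, 45 → 4
r = 23: 30, 39, 40, 45 → 4
r = 24: 30, 39, 40, 45 → 4
r = 34: 39, 40, 45 → 3
Cross-inversions: 4 + 4 + 4 + 4 + 4 + 4 + 3 = 27

27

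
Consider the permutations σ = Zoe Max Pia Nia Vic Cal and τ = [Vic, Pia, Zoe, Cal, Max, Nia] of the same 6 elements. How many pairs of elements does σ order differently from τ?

8 discordant pairs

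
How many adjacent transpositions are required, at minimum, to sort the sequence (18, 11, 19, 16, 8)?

7 swaps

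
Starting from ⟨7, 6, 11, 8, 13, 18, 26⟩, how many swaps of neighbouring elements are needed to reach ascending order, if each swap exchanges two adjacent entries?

2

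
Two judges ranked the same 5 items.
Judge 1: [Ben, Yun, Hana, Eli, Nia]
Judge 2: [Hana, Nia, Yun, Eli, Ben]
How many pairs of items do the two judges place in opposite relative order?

Discordant pairs: 7

Assign each item its position (1..5) in the first ordering, then rewrite the second ordering as that position sequence:
positions: Ben→1, Yun→2, Hana→3, Eli→4, Nia→5
second ordering as positions: [3, 5, 2, 4, 1]
Discordant pairs = inversions in this position sequence.
3: 2, 1 → 2
5: 2, 4, 1 → 3
2: 1 → 1
4: 1 → 1
1: 0
Total: 2 + 3 + 1 + 1 + 0 = 7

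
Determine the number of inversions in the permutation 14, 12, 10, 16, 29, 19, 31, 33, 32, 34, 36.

5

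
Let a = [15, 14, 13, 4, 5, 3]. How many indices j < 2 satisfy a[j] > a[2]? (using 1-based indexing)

1 such element

The element at index 2 is 14.
Elements before it: 15
Those larger than 14: 15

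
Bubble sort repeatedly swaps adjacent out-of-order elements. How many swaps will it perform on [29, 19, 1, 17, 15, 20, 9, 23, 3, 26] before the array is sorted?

23 adjacent swaps

Minimum adjacent swaps = number of inversions (each swap of adjacent out-of-order elements removes one inversion and no swap can remove more).
Count inversions — for each element, later elements that are smaller:
29: 19, 1, 17, 15, 20, 9, 23, 3, 26 → 9
19: 1, 17, 15, 9, 3 → 5
1: none → 0
17: 15, 9, 3 → 3
15: 9, 3 → 2
20: 9, 3 → 2
9: 3 → 1
23: 3 → 1
3: none → 0
26: none → 0
Total inversions: 9 + 5 + 0 + 3 + 2 + 2 + 1 + 1 + 0 + 0 = 23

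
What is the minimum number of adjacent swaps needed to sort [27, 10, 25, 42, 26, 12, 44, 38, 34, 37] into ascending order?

16 adjacent swaps

The minimum number of adjacent swaps to sort an array equals its inversion count, since every such swap removes exactly one inversion.
Count inversions — for each element, later elements that are smaller:
27: 10, 25, 26, 12 → 4
10: none → 0
25: 12 → 1
42: 26, 12, 38, 34, 37 → 5
26: 12 → 1
12: none → 0
44: 38, 34, 37 → 3
38: 34, 37 → 2
34: none → 0
37: none → 0
Total inversions: 4 + 0 + 1 + 5 + 1 + 0 + 3 + 2 + 0 + 0 = 16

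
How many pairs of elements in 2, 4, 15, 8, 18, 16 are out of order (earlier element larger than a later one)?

2

Sweep left to right; for each value list the smaller values that follow it:
2: 0
4: 0
15: 1
8: 0
18: 1
16: 0
Sum: 0 + 0 + 1 + 0 + 1 + 0 = 2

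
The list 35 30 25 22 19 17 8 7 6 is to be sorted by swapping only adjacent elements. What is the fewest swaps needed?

36 swaps

Each adjacent swap fixes exactly one inversion, so the minimum swap count equals the number of inversions.
Count inversions — for each element, later elements that are smaller:
35: 30, 25, 22, 19, 17, 8, 7, 6 → 8
30: 25, 22, 19, 17, 8, 7, 6 → 7
25: 22, 19, 17, 8, 7, 6 → 6
22: 19, 17, 8, 7, 6 → 5
19: 17, 8, 7, 6 → 4
17: 8, 7, 6 → 3
8: 7, 6 → 2
7: 6 → 1
6: none → 0
Total inversions: 8 + 7 + 6 + 5 + 4 + 3 + 2 + 1 + 0 = 36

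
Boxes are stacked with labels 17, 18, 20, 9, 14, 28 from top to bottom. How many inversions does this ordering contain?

Out-of-order index pairs (0-indexed):
(0,3): 17 > 9
(0,4): 17 > 14
(1,3): 18 > 9
(1,4): 18 > 14
(2,3): 20 > 9
(2,4): 20 > 14
That's 6 pairs.

6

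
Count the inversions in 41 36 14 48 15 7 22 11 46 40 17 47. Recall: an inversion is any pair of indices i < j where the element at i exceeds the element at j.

31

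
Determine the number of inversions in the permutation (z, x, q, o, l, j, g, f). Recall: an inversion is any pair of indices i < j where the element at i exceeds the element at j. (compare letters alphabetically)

28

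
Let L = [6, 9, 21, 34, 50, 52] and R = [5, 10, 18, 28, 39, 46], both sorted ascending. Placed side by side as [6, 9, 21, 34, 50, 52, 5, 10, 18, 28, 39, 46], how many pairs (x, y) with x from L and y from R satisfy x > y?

Take each right-half value and tally the left-half values above it:
r = 5: 6, 9, 21, 34, 50, 52 → 6
r = 10: 21, 34, 50, 52 → 4
r = 18: 21, 34, 50, 52 → 4
r = 28: 34, 50, 52 → 3
r = 39: 50, 52 → 2
r = 46: 50, 52 → 2
Cross-inversions: 6 + 4 + 4 + 3 + 2 + 2 = 21

21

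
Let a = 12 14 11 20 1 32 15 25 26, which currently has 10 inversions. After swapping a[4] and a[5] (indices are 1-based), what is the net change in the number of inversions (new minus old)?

-1

Positions 4 and 5 hold 20 and 1; after swapping, the array is [12, 14, 11, 1, 20, 32, 15, 25, 26].
Sweep left to right; for each value list the smaller values that follow it:
12: 2
14: 2
11: 1
1: 0
20: 1
32: 3
15: 0
25: 0
26: 0
Sum: 2 + 2 + 1 + 0 + 1 + 3 + 0 + 0 + 0 = 9
Change: 9 − 10 = -1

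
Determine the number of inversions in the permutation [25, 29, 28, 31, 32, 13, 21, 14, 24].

For each element, count later entries that are smaller:
25: 4
29: 5
28: 4
31: 4
32: 4
13: 0
21: 1
14: 0
24: 0
Sum: 4 + 5 + 4 + 4 + 4 + 0 + 1 + 0 + 0 = 22

There are 22 out-of-order pairs.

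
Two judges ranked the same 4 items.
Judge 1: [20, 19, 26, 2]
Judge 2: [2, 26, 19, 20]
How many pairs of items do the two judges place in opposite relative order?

6

Assign each item its position (1..4) in the first ordering, then rewrite the second ordering as that position sequence:
positions: 20→1, 19→2, 26→3, 2→4
second ordering as positions: [4, 3, 2, 1]
Discordant pairs = inversions in this position sequence.
4: 3, 2, 1 → 3
3: 2, 1 → 2
2: 1 → 1
1: 0
Total: 3 + 2 + 1 + 0 = 6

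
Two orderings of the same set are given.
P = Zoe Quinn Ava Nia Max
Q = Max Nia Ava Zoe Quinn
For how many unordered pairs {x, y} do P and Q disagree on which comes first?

9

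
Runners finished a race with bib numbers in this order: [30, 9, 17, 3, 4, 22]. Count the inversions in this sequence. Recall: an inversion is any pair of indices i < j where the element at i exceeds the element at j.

Sweep left to right; for each value list the smaller values that follow it:
30 → 9, 17, 3, 4, 22 → 5
9 → 3, 4 → 2
17 → 3, 4 → 2
3 → none → 0
4 → none → 0
22 → none → 0
Sum: 5 + 2 + 2 + 0 + 0 + 0 = 9

9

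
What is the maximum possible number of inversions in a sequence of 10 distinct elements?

A reversed (strictly descending) arrangement makes every pair an inversion, giving C(10, 2) inversions.
C(10, 2) = 10·9/2 = 45

45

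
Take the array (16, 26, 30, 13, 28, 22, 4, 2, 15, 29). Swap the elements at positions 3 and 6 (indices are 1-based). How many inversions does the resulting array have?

Positions 3 and 6 hold 30 and 22; after swapping, the array is [16, 26, 22, 13, 28, 30, 4, 2, 15, 29].
For each element, count later entries that are smaller:
16 → 13, 4, 2, 15 → 4
26 → 22, 13, 4, 2, 15 → 5
22 → 13, 4, 2, 15 → 4
13 → 4, 2 → 2
28 → 4, 2, 15 → 3
30 → 4, 2, 15, 29 → 4
4 → 2 → 1
2 → none → 0
15 → none → 0
29 → none → 0
Sum: 4 + 5 + 4 + 2 + 3 + 4 + 1 + 0 + 0 + 0 = 23

23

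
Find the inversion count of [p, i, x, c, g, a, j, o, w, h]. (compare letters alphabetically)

Element-by-element contributions:
p: 7
i: 4
x: 7
c: 1
g: 1
a: 0
j: 1
o: 1
w: 1
h: 0
Sum: 7 + 4 + 7 + 1 + 1 + 0 + 1 + 1 + 1 + 0 = 23

23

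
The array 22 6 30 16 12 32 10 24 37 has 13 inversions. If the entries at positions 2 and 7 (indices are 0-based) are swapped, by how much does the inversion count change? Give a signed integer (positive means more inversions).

-1

Positions 2 and 7 hold 30 and 24; after swapping, the array is [22, 6, 24, 16, 12, 32, 10, 30, 37].
Sweep left to right; for each value list the smaller values that follow it:
22: 4
6: 0
24: 3
16: 2
12: 1
32: 2
10: 0
30: 0
37: 0
Sum: 4 + 0 + 3 + 2 + 1 + 2 + 0 + 0 + 0 = 12
Change: 12 − 13 = -1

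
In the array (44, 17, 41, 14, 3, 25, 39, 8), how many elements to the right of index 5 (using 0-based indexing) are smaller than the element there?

The element at index 5 is 25.
Elements after it: 39, 8
Those smaller than 25: 8

1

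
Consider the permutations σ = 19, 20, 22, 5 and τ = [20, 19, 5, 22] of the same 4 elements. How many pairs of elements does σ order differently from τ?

2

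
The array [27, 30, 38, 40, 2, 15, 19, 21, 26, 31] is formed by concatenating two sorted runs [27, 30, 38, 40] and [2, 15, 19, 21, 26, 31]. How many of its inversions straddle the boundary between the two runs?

22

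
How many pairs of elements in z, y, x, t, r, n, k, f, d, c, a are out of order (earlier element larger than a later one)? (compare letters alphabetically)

55

Count, for each position, how many later elements it exceeds:
z → y, x, t, r, n, k, f, d, c, a → 10
y → x, t, r, n, k, f, d, c, a → 9
x → t, r, n, k, f, d, c, a → 8
t → r, n, k, f, d, c, a → 7
r → n, k, f, d, c, a → 6
n → k, f, d, c, a → 5
k → f, d, c, a → 4
f → d, c, a → 3
d → c, a → 2
c → a → 1
a → none → 0
Sum: 10 + 9 + 8 + 7 + 6 + 5 + 4 + 3 + 2 + 1 + 0 = 55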